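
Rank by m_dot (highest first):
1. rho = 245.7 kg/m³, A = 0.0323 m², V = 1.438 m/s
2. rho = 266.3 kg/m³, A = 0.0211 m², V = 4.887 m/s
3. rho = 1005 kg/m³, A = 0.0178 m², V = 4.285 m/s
Case 1: m_dot = 11.41 kg/s
Case 2: m_dot = 27.46 kg/s
Case 3: m_dot = 76.65 kg/s
Ranking (highest first): 3, 2, 1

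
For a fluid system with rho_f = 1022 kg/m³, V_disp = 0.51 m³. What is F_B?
Formula: F_B = \rho_f g V_{disp}
F_B = 1022·9.81·0.51 = 5113 N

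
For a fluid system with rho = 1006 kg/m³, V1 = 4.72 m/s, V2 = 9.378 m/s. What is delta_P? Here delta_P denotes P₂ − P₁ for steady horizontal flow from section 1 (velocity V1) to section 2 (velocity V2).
Formula: \Delta P = \frac{1}{2} \rho (V_1^2 - V_2^2)
delta_P = 0.5·1006·(4.72² − 9.378²)/1000 = -33.03 kPa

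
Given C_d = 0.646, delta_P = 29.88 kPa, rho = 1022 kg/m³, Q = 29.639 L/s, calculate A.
Formula: Q = C_d A \sqrt{\frac{2 \Delta P}{\rho}}
Substituting knowns: 29.639 = 0.646·A·√(2·(29.88·1000)/1022)·1000
Solving for A: A = (29.639/1000)/(0.646·√(2·(29.88·1000)/1022)) = 0.006 m²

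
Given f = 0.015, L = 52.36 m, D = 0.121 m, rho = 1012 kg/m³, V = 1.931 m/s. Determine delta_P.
Formula: \Delta P = f \frac{L}{D} \frac{\rho V^2}{2}
delta_P = 0.015·(52.36/0.121)·0.5·1012·1.931²/1000 = 12.25 kPa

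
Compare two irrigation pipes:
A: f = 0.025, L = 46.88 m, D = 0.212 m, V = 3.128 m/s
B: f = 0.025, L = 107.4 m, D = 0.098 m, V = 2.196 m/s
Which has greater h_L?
h_L(A) = 2.757 m, h_L(B) = 6.734 m. Answer: B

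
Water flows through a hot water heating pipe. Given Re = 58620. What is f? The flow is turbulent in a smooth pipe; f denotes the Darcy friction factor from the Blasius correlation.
Formula: f = \frac{0.316}{Re^{0.25}}
f = 0.316/58620^0.25 = 0.02031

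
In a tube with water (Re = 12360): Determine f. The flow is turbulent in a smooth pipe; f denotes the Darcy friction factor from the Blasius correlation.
Formula: f = \frac{0.316}{Re^{0.25}}
f = 0.316/12360^0.25 = 0.02997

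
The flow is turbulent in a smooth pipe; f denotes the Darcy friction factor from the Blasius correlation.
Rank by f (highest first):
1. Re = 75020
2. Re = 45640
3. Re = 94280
Case 1: f = 0.01909
Case 2: f = 0.02162
Case 3: f = 0.01803
Ranking (highest first): 2, 1, 3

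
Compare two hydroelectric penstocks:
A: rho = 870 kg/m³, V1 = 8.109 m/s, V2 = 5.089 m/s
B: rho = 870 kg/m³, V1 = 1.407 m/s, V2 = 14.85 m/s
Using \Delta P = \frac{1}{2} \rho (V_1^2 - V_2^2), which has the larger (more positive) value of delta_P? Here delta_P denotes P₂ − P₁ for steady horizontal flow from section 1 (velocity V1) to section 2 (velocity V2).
delta_P(A) = 17.34 kPa, delta_P(B) = -95.07 kPa. Answer: A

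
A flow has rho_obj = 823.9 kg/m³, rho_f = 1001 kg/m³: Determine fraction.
Formula: f_{sub} = \frac{\rho_{obj}}{\rho_f}
fraction = 823.9/1001 = 0.8231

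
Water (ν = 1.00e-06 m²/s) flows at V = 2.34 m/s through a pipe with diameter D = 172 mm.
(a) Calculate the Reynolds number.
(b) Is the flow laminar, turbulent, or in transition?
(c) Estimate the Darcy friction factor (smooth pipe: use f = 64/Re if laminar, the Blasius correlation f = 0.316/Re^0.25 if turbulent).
(a) Re = V·D/ν = 2.34·0.172/1.00e-06 = 402480
(b) Flow regime: turbulent (Re > 4000)
(c) Friction factor: f = 0.316/Re^0.25 = 0.316/402480^0.25 = 0.01255 (Blasius is strictly valid for Re ≲ 1e5; used here as the smooth-pipe estimate the problem specifies)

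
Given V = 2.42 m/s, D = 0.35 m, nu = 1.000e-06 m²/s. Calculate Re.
Formula: Re = \frac{V D}{\nu}
Re = 2.42·0.35/1.000e-06 = 847000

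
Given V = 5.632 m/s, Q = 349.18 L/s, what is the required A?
Formula: Q = A V
Substituting knowns: 349.18 = A·5.632·1000
Solving for A: A = (349.18/1000)/5.632 = 0.062 m²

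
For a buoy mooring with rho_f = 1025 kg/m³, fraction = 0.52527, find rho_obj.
Formula: f_{sub} = \frac{\rho_{obj}}{\rho_f}
Substituting knowns: 0.52527 = rho_obj/1025
Solving for rho_obj: rho_obj = 0.52527·1025 = 538.4 kg/m³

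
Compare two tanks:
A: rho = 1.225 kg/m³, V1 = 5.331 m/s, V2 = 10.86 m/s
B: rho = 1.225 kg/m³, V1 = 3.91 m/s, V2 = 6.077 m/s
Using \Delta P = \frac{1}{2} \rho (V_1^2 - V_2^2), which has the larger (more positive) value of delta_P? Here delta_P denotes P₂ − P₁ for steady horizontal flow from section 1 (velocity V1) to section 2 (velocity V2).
delta_P(A) = -0.05483 kPa, delta_P(B) = -0.01326 kPa. Answer: B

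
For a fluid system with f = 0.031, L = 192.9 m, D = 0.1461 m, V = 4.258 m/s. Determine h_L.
Formula: h_L = f \frac{L}{D} \frac{V^2}{2g}
h_L = 0.031·(192.9/0.1461)·4.258²/(2·9.81) = 37.82 m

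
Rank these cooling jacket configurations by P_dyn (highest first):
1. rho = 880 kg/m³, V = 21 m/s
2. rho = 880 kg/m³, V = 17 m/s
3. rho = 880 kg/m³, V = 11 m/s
Case 1: P_dyn = 194 kPa
Case 2: P_dyn = 127.2 kPa
Case 3: P_dyn = 53.24 kPa
Ranking (highest first): 1, 2, 3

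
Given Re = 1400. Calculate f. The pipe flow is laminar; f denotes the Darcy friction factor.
Formula: f = \frac{64}{Re}
f = 64/1400 = 0.04571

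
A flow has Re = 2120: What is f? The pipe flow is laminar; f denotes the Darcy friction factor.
Formula: f = \frac{64}{Re}
f = 64/2120 = 0.03019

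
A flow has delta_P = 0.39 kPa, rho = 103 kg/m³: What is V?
Formula: V = \sqrt{\frac{2 \Delta P}{\rho}}
V = √(2·(0.39·1000)/103) = 2.752 m/s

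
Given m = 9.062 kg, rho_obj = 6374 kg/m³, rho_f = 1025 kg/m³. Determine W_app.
Formula: W_{app} = mg\left(1 - \frac{\rho_f}{\rho_{obj}}\right)
W_app = 9.062·9.81·(1 − 1025/6374) = 74.6 N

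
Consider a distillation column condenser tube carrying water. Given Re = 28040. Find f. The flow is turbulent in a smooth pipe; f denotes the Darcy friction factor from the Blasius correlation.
Formula: f = \frac{0.316}{Re^{0.25}}
f = 0.316/28040^0.25 = 0.02442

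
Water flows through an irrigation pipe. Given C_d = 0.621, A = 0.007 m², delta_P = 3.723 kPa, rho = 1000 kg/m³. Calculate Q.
Formula: Q = C_d A \sqrt{\frac{2 \Delta P}{\rho}}
Q = 0.621·0.007·√(2·(3.723·1000)/1000)·1000 = 11.86 L/s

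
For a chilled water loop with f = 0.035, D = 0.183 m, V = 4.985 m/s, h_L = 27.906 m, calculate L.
Formula: h_L = f \frac{L}{D} \frac{V^2}{2g}
Substituting knowns: 27.906 = 0.035·(L/0.183)·4.985²/(2·9.81)
Solving for L: L = 27.906·2·9.81·0.183/(0.035·4.985²) = 115.2 m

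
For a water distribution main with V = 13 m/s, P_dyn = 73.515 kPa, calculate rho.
Formula: P_{dyn} = \frac{1}{2} \rho V^2
Substituting knowns: 73.515 = 0.5·rho·13²/1000
Solving for rho: rho = 2·(73.515·1000)/13² = 870 kg/m³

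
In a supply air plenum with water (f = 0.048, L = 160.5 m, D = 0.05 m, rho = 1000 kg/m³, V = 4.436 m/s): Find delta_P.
Formula: \Delta P = f \frac{L}{D} \frac{\rho V^2}{2}
delta_P = 0.048·(160.5/0.05)·0.5·1000·4.436²/1000 = 1516 kPa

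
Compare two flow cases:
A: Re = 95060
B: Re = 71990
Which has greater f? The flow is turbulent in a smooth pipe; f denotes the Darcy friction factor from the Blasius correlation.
f(A) = 0.018, f(B) = 0.01929. Answer: B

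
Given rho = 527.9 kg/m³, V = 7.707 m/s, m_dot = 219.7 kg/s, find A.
Formula: \dot{m} = \rho A V
Substituting knowns: 219.7 = 527.9·A·7.707
Solving for A: A = 219.7/(527.9·7.707) = 0.054 m²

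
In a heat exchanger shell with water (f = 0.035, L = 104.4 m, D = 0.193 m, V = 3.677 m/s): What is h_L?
Formula: h_L = f \frac{L}{D} \frac{V^2}{2g}
h_L = 0.035·(104.4/0.193)·3.677²/(2·9.81) = 13.05 m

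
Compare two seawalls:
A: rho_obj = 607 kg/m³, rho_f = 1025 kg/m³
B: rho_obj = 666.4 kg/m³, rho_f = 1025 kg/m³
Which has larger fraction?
fraction(A) = 0.5922, fraction(B) = 0.6501. Answer: B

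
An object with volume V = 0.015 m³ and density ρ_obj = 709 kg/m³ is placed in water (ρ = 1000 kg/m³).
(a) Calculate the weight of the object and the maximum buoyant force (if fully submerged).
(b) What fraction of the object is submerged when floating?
(a) W=rho_obj*g*V=709*9.81*0.015=104.3 N; F_B(max)=rho*g*V=1000*9.81*0.015=147.2 N
(b) Floating fraction=rho_obj/rho=709/1000=0.709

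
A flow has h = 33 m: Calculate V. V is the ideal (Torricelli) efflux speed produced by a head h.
Formula: V = \sqrt{2 g h}
V = √(2·9.81·33) = 25.45 m/s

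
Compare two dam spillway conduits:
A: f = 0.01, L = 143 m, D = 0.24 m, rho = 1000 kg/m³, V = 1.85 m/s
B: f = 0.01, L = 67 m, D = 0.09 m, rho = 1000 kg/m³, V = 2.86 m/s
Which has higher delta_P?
delta_P(A) = 10.2 kPa, delta_P(B) = 30.45 kPa. Answer: B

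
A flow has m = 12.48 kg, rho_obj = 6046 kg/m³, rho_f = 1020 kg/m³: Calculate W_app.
Formula: W_{app} = mg\left(1 - \frac{\rho_f}{\rho_{obj}}\right)
W_app = 12.48·9.81·(1 − 1020/6046) = 101.8 N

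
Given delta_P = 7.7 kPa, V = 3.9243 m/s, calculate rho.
Formula: V = \sqrt{\frac{2 \Delta P}{\rho}}
Substituting knowns: 3.9243 = √(2·(7.7·1000)/rho)
Solving for rho: rho = 2·(7.7·1000)/3.9243² = 1000 kg/m³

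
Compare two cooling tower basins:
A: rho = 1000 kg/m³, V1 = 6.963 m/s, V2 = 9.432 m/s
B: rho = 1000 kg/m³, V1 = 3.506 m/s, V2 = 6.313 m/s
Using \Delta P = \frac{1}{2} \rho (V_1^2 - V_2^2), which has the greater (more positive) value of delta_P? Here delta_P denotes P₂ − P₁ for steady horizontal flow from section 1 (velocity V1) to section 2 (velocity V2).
delta_P(A) = -20.24 kPa, delta_P(B) = -13.78 kPa. Answer: B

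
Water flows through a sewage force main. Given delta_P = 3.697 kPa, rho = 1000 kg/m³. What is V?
Formula: V = \sqrt{\frac{2 \Delta P}{\rho}}
V = √(2·(3.697·1000)/1000) = 2.719 m/s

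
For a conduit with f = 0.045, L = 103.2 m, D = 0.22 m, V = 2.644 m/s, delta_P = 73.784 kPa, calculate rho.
Formula: \Delta P = f \frac{L}{D} \frac{\rho V^2}{2}
Substituting knowns: 73.784 = 0.045·(103.2/0.22)·0.5·rho·2.644²/1000
Solving for rho: rho = (73.784·1000)/(0.045·(103.2/0.22)·0.5·2.644²) = 1000 kg/m³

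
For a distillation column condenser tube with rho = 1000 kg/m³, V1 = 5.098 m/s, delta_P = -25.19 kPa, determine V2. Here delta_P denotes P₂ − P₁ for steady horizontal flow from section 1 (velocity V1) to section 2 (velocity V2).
Formula: \Delta P = \frac{1}{2} \rho (V_1^2 - V_2^2)
Substituting knowns: -25.19 = 0.5·1000·(5.098² − V2²)/1000
Solving for V2: V2 = √(5.098² − 2·(-25.19·1000)/1000) = 8.739 m/s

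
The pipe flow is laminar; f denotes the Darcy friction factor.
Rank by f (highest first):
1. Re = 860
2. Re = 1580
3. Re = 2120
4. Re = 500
Case 1: f = 0.07442
Case 2: f = 0.04051
Case 3: f = 0.03019
Case 4: f = 0.128
Ranking (highest first): 4, 1, 2, 3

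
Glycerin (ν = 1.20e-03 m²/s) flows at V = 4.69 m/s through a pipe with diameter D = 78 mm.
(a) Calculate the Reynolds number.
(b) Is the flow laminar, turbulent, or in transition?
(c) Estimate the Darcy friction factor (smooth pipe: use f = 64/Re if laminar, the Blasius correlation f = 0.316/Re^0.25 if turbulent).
(a) Re = V·D/ν = 4.69·0.078/1.20e-03 = 304.85
(b) Flow regime: laminar (Re < 2300)
(c) Friction factor: f = 64/Re = 64/304.85 = 0.2099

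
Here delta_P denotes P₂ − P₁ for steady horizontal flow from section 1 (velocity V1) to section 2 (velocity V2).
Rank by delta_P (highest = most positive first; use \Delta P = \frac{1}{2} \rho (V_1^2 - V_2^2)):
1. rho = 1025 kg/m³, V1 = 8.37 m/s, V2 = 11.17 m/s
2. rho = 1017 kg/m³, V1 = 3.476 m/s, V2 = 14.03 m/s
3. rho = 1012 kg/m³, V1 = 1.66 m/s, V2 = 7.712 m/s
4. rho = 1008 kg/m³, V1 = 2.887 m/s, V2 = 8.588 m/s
Case 1: delta_P = -28.04 kPa
Case 2: delta_P = -93.95 kPa
Case 3: delta_P = -28.7 kPa
Case 4: delta_P = -32.97 kPa
Ranking (highest first): 1, 3, 4, 2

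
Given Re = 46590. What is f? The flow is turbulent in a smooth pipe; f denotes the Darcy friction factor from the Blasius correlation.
Formula: f = \frac{0.316}{Re^{0.25}}
f = 0.316/46590^0.25 = 0.02151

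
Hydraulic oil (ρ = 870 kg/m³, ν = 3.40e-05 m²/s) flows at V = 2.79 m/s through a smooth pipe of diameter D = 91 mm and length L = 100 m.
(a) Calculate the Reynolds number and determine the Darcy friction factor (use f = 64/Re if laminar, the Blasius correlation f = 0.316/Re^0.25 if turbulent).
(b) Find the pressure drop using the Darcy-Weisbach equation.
(a) Re = V·D/ν = 2.79·0.091/3.40e-05 = 7467.4 → turbulent (Re > 4000); f = 0.316/Re^0.25 = 0.316/7467.4^0.25 = 0.033993
(b) Darcy-Weisbach: ΔP = f·(L/D)·½ρV²/1000 = 0.033993·(100/0.091)·½·870·2.79²/1000 = 126.5 kPa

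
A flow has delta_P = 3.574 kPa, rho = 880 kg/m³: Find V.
Formula: V = \sqrt{\frac{2 \Delta P}{\rho}}
V = √(2·(3.574·1000)/880) = 2.85 m/s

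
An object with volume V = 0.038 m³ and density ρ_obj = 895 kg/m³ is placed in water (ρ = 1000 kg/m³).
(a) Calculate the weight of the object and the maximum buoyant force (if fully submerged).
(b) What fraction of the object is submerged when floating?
(a) W=rho_obj*g*V=895*9.81*0.038=333.6 N; F_B(max)=rho*g*V=1000*9.81*0.038=372.8 N
(b) Floating fraction=rho_obj/rho=895/1000=0.895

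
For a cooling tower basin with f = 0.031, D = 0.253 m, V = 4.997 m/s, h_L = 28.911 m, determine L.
Formula: h_L = f \frac{L}{D} \frac{V^2}{2g}
Substituting knowns: 28.911 = 0.031·(L/0.253)·4.997²/(2·9.81)
Solving for L: L = 28.911·2·9.81·0.253/(0.031·4.997²) = 185.4 m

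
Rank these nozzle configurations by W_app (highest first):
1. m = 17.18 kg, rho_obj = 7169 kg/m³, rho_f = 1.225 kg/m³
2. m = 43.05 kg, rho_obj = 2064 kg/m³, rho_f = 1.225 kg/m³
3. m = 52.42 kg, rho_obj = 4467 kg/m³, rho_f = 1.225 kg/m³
Case 1: W_app = 168.5 N
Case 2: W_app = 422.1 N
Case 3: W_app = 514.1 N
Ranking (highest first): 3, 2, 1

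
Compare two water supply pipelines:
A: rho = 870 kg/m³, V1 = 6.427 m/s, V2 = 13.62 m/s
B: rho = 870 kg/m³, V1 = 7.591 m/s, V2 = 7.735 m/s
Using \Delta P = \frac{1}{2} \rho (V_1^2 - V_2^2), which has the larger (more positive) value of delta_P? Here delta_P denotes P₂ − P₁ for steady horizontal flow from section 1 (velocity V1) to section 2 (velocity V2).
delta_P(A) = -62.73 kPa, delta_P(B) = -0.96 kPa. Answer: B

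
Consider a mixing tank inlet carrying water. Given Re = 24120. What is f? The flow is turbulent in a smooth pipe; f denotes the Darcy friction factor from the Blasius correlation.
Formula: f = \frac{0.316}{Re^{0.25}}
f = 0.316/24120^0.25 = 0.02536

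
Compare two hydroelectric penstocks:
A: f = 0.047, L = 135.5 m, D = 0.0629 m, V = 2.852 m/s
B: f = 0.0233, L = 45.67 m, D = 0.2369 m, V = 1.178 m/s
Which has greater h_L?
h_L(A) = 41.97 m, h_L(B) = 0.3177 m. Answer: A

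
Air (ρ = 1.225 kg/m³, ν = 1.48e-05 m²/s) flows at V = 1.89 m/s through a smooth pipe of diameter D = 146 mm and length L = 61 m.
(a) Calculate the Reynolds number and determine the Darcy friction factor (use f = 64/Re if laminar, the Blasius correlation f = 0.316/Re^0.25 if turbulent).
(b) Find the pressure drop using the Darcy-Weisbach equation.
(a) Re = V·D/ν = 1.89·0.146/1.48e-05 = 18645 → turbulent (Re > 4000); f = 0.316/Re^0.25 = 0.316/18645^0.25 = 0.027042
(b) Darcy-Weisbach: ΔP = f·(L/D)·½ρV²/1000 = 0.027042·(61/0.146)·½·1.225·1.89²/1000 = 0.02472 kPa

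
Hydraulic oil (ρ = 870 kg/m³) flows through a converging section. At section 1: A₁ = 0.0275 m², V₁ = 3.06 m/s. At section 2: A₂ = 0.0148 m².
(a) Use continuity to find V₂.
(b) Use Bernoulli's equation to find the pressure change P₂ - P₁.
(a) Continuity: A₁V₁=A₂V₂ -> V₂=A₁V₁/A₂=0.0275*3.06/0.0148=5.69 m/s
(b) Bernoulli: P₂-P₁=0.5*rho*(V₁^2-V₂^2)/1000=0.5*870*(3.06^2-5.69^2)/1000=-10.01 kPa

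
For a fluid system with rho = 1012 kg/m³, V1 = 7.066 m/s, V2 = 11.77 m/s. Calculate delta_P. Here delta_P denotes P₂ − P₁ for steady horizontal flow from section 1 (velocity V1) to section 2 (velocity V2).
Formula: \Delta P = \frac{1}{2} \rho (V_1^2 - V_2^2)
delta_P = 0.5·1012·(7.066² − 11.77²)/1000 = -44.83 kPa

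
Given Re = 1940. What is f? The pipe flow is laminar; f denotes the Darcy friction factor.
Formula: f = \frac{64}{Re}
f = 64/1940 = 0.03299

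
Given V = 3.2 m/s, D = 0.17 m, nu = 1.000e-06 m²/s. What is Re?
Formula: Re = \frac{V D}{\nu}
Re = 3.2·0.17/1.000e-06 = 544000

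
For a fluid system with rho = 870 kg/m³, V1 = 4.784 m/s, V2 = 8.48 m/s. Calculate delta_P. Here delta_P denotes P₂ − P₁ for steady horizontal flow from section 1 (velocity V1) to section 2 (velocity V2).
Formula: \Delta P = \frac{1}{2} \rho (V_1^2 - V_2^2)
delta_P = 0.5·870·(4.784² − 8.48²)/1000 = -21.33 kPa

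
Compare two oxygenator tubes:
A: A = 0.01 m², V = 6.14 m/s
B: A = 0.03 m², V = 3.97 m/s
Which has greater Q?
Q(A) = 61.4 L/s, Q(B) = 119.1 L/s. Answer: B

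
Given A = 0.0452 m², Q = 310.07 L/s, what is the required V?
Formula: Q = A V
Substituting knowns: 310.07 = 0.0452·V·1000
Solving for V: V = (310.07/1000)/0.0452 = 6.86 m/s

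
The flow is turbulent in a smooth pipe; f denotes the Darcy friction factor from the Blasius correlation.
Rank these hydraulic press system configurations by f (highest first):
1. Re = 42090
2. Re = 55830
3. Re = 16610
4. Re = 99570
Case 1: f = 0.02206
Case 2: f = 0.02056
Case 3: f = 0.02784
Case 4: f = 0.01779
Ranking (highest first): 3, 1, 2, 4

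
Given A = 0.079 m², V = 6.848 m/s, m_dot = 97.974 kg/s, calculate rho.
Formula: \dot{m} = \rho A V
Substituting knowns: 97.974 = rho·0.079·6.848
Solving for rho: rho = 97.974/(0.079·6.848) = 181.1 kg/m³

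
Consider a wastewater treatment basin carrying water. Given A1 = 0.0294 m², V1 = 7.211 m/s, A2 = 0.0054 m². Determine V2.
Formula: V_2 = \frac{A_1 V_1}{A_2}
V2 = 0.0294·7.211/0.0054 = 39.26 m/s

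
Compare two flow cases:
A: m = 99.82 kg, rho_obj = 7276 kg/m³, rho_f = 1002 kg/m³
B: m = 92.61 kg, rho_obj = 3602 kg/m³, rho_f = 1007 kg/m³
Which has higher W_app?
W_app(A) = 844.4 N, W_app(B) = 654.5 N. Answer: A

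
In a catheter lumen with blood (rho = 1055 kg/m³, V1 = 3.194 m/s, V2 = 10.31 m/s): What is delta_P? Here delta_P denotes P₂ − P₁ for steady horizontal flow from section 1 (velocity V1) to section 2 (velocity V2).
Formula: \Delta P = \frac{1}{2} \rho (V_1^2 - V_2^2)
delta_P = 0.5·1055·(3.194² − 10.31²)/1000 = -50.69 kPa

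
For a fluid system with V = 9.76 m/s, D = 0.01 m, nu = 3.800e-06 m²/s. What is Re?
Formula: Re = \frac{V D}{\nu}
Re = 9.76·0.01/3.800e-06 = 25684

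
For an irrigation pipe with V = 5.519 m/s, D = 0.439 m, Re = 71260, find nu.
Formula: Re = \frac{V D}{\nu}
Substituting knowns: 71260 = 5.519·0.439/nu
Solving for nu: nu = 5.519·0.439/71260 = 3.400e-05 m²/s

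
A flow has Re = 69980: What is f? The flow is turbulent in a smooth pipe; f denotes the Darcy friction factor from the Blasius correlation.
Formula: f = \frac{0.316}{Re^{0.25}}
f = 0.316/69980^0.25 = 0.01943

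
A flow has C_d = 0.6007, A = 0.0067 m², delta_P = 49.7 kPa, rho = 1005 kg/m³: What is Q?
Formula: Q = C_d A \sqrt{\frac{2 \Delta P}{\rho}}
Q = 0.6007·0.0067·√(2·(49.7·1000)/1005)·1000 = 40.03 L/s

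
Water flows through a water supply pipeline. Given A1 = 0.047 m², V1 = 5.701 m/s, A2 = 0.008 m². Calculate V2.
Formula: V_2 = \frac{A_1 V_1}{A_2}
V2 = 0.047·5.701/0.008 = 33.49 m/s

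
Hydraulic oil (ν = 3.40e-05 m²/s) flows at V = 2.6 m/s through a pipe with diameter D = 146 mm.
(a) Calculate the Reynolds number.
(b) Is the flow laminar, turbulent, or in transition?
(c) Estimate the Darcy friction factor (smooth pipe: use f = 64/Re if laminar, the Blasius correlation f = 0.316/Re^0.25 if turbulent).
(a) Re = V·D/ν = 2.6·0.146/3.40e-05 = 11165
(b) Flow regime: turbulent (Re > 4000)
(c) Friction factor: f = 0.316/Re^0.25 = 0.316/11165^0.25 = 0.03074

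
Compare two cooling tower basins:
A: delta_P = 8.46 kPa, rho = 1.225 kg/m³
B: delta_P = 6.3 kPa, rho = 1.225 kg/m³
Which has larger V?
V(A) = 117.5 m/s, V(B) = 101.4 m/s. Answer: A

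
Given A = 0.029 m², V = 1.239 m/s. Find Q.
Formula: Q = A V
Q = 0.029·1.239·1000 = 35.93 L/s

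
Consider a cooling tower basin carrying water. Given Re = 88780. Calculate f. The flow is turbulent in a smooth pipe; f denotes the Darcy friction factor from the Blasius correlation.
Formula: f = \frac{0.316}{Re^{0.25}}
f = 0.316/88780^0.25 = 0.01831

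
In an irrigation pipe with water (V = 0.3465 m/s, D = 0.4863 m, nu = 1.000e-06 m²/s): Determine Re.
Formula: Re = \frac{V D}{\nu}
Re = 0.3465·0.4863/1.000e-06 = 168503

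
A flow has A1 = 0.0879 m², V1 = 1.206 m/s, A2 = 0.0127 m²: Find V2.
Formula: V_2 = \frac{A_1 V_1}{A_2}
V2 = 0.0879·1.206/0.0127 = 8.347 m/s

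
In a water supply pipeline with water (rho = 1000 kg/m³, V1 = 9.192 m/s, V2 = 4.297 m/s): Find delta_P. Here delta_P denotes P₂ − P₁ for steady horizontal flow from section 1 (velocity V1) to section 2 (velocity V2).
Formula: \Delta P = \frac{1}{2} \rho (V_1^2 - V_2^2)
delta_P = 0.5·1000·(9.192² − 4.297²)/1000 = 33.01 kPa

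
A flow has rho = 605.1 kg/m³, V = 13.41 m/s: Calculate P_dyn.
Formula: P_{dyn} = \frac{1}{2} \rho V^2
P_dyn = 0.5·605.1·13.41²/1000 = 54.41 kPa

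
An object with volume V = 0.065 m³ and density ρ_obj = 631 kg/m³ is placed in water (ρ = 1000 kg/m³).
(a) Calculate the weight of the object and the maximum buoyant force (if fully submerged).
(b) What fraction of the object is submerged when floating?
(a) W=rho_obj*g*V=631*9.81*0.065=402.4 N; F_B(max)=rho*g*V=1000*9.81*0.065=637.6 N
(b) Floating fraction=rho_obj/rho=631/1000=0.631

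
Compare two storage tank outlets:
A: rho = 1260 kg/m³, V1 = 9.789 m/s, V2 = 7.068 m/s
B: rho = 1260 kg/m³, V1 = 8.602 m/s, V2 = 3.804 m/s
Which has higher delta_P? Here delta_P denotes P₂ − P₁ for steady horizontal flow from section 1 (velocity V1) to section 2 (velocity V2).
delta_P(A) = 28.9 kPa, delta_P(B) = 37.5 kPa. Answer: B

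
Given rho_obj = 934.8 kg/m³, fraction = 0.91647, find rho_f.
Formula: f_{sub} = \frac{\rho_{obj}}{\rho_f}
Substituting knowns: 0.91647 = 934.8/rho_f
Solving for rho_f: rho_f = 934.8/0.91647 = 1020 kg/m³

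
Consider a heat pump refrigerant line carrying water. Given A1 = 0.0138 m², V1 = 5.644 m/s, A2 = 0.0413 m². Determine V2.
Formula: V_2 = \frac{A_1 V_1}{A_2}
V2 = 0.0138·5.644/0.0413 = 1.886 m/s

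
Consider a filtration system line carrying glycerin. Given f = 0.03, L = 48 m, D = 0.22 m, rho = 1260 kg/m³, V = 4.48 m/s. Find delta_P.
Formula: \Delta P = f \frac{L}{D} \frac{\rho V^2}{2}
delta_P = 0.03·(48/0.22)·0.5·1260·4.48²/1000 = 82.76 kPa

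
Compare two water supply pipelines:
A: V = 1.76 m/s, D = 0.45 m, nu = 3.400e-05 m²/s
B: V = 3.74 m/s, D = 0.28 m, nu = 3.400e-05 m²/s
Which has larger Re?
Re(A) = 23294, Re(B) = 30800. Answer: B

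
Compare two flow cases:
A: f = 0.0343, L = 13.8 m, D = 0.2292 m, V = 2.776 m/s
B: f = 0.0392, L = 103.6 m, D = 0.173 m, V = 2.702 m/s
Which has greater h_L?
h_L(A) = 0.8111 m, h_L(B) = 8.735 m. Answer: B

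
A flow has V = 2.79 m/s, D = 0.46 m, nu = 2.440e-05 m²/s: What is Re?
Formula: Re = \frac{V D}{\nu}
Re = 2.79·0.46/2.440e-05 = 52598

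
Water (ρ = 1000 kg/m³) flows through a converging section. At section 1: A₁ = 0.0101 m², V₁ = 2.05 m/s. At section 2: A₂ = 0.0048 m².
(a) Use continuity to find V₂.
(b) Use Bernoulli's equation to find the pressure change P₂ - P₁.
(a) Continuity: A₁V₁=A₂V₂ -> V₂=A₁V₁/A₂=0.0101*2.05/0.0048=4.31 m/s
(b) Bernoulli: P₂-P₁=0.5*rho*(V₁^2-V₂^2)/1000=0.5*1000*(2.05^2-4.31^2)/1000=-7.187 kPa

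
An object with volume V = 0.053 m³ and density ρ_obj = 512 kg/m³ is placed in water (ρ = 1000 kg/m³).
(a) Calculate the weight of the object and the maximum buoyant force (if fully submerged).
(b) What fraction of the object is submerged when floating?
(a) W=rho_obj*g*V=512*9.81*0.053=266.2 N; F_B(max)=rho*g*V=1000*9.81*0.053=519.9 N
(b) Floating fraction=rho_obj/rho=512/1000=0.512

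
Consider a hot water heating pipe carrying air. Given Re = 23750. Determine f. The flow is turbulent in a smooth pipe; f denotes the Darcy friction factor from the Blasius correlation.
Formula: f = \frac{0.316}{Re^{0.25}}
f = 0.316/23750^0.25 = 0.02545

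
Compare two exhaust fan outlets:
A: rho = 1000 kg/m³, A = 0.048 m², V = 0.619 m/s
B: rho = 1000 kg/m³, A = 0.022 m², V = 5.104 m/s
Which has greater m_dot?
m_dot(A) = 29.71 kg/s, m_dot(B) = 112.3 kg/s. Answer: B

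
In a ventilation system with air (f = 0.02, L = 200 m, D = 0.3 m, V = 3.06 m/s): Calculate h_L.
Formula: h_L = f \frac{L}{D} \frac{V^2}{2g}
h_L = 0.02·(200/0.3)·3.06²/(2·9.81) = 6.363 m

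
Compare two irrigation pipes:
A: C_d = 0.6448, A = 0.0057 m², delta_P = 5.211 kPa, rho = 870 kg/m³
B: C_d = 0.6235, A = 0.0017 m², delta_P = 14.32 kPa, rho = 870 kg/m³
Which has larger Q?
Q(A) = 12.72 L/s, Q(B) = 6.082 L/s. Answer: A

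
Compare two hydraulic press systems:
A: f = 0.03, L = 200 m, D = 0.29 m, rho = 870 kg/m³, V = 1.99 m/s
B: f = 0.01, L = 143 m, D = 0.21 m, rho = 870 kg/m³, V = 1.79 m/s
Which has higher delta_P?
delta_P(A) = 35.64 kPa, delta_P(B) = 9.491 kPa. Answer: A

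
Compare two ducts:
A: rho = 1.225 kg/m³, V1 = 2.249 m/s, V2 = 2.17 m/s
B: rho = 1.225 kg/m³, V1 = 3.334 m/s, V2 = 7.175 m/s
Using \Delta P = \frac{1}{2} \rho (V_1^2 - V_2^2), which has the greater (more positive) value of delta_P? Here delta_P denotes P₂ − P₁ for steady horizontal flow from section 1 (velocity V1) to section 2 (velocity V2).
delta_P(A) = 0.0002138 kPa, delta_P(B) = -0.02472 kPa. Answer: A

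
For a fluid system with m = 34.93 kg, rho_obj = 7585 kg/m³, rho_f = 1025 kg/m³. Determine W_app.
Formula: W_{app} = mg\left(1 - \frac{\rho_f}{\rho_{obj}}\right)
W_app = 34.93·9.81·(1 − 1025/7585) = 296.4 N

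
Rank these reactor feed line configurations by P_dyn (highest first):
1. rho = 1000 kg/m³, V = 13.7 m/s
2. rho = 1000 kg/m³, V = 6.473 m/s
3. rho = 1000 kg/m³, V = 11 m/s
Case 1: P_dyn = 93.84 kPa
Case 2: P_dyn = 20.95 kPa
Case 3: P_dyn = 60.5 kPa
Ranking (highest first): 1, 3, 2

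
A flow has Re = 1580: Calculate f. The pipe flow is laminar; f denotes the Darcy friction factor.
Formula: f = \frac{64}{Re}
f = 64/1580 = 0.04051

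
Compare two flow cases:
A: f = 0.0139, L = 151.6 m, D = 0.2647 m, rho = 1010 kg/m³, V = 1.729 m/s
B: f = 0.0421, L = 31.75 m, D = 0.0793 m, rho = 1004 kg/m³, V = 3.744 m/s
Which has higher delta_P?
delta_P(A) = 12.02 kPa, delta_P(B) = 118.6 kPa. Answer: B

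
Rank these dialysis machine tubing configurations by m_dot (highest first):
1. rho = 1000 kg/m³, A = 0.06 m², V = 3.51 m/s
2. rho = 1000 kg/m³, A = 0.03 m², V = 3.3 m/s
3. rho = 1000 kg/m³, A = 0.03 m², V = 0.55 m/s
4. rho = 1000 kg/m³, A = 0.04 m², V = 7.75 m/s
Case 1: m_dot = 210.6 kg/s
Case 2: m_dot = 99 kg/s
Case 3: m_dot = 16.5 kg/s
Case 4: m_dot = 310 kg/s
Ranking (highest first): 4, 1, 2, 3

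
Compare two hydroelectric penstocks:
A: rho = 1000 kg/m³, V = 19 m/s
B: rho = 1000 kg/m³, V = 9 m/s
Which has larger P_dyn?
P_dyn(A) = 180.5 kPa, P_dyn(B) = 40.5 kPa. Answer: A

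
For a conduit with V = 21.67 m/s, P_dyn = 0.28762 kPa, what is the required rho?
Formula: P_{dyn} = \frac{1}{2} \rho V^2
Substituting knowns: 0.28762 = 0.5·rho·21.67²/1000
Solving for rho: rho = 2·(0.28762·1000)/21.67² = 1.225 kg/m³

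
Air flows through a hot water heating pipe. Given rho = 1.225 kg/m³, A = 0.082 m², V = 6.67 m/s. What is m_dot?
Formula: \dot{m} = \rho A V
m_dot = 1.225·0.082·6.67 = 0.67 kg/s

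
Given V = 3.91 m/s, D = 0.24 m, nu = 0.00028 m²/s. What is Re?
Formula: Re = \frac{V D}{\nu}
Re = 3.91·0.24/0.00028 = 3351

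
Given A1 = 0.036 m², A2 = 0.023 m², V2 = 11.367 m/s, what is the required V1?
Formula: V_2 = \frac{A_1 V_1}{A_2}
Substituting knowns: 11.367 = 0.036·V1/0.023
Solving for V1: V1 = 11.367·0.023/0.036 = 7.262 m/s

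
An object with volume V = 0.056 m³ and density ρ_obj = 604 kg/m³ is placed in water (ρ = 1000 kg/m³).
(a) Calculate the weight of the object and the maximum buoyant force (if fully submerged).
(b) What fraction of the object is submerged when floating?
(a) W=rho_obj*g*V=604*9.81*0.056=331.8 N; F_B(max)=rho*g*V=1000*9.81*0.056=549.4 N
(b) Floating fraction=rho_obj/rho=604/1000=0.604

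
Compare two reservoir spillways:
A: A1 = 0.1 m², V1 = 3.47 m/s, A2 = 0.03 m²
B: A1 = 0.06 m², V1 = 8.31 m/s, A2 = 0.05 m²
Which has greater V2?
V2(A) = 11.57 m/s, V2(B) = 9.972 m/s. Answer: A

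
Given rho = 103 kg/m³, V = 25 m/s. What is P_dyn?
Formula: P_{dyn} = \frac{1}{2} \rho V^2
P_dyn = 0.5·103·25²/1000 = 32.19 kPa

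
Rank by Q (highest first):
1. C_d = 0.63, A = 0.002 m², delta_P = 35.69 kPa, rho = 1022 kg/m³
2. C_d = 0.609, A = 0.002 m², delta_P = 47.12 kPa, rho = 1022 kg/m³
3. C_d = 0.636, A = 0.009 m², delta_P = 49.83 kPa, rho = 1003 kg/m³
Case 1: Q = 10.53 L/s
Case 2: Q = 11.7 L/s
Case 3: Q = 57.06 L/s
Ranking (highest first): 3, 2, 1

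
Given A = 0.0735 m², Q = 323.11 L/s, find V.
Formula: Q = A V
Substituting knowns: 323.11 = 0.0735·V·1000
Solving for V: V = (323.11/1000)/0.0735 = 4.396 m/s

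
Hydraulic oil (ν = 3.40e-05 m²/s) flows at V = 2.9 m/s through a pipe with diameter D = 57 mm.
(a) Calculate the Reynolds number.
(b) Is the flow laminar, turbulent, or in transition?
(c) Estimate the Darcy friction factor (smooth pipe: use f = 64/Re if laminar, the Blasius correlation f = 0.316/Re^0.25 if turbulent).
(a) Re = V·D/ν = 2.9·0.057/3.40e-05 = 4861.8
(b) Flow regime: turbulent (Re > 4000)
(c) Friction factor: f = 0.316/Re^0.25 = 0.316/4861.8^0.25 = 0.03784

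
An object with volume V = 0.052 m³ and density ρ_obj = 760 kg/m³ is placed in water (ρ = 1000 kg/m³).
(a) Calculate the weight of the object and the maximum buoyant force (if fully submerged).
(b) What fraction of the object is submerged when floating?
(a) W=rho_obj*g*V=760*9.81*0.052=387.7 N; F_B(max)=rho*g*V=1000*9.81*0.052=510.1 N
(b) Floating fraction=rho_obj/rho=760/1000=0.760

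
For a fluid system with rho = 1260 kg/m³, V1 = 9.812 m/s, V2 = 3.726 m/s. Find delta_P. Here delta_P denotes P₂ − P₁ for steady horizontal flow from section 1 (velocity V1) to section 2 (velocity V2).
Formula: \Delta P = \frac{1}{2} \rho (V_1^2 - V_2^2)
delta_P = 0.5·1260·(9.812² − 3.726²)/1000 = 51.91 kPa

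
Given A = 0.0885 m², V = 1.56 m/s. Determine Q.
Formula: Q = A V
Q = 0.0885·1.56·1000 = 138.1 L/s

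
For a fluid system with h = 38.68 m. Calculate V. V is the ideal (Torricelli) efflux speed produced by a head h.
Formula: V = \sqrt{2 g h}
V = √(2·9.81·38.68) = 27.55 m/s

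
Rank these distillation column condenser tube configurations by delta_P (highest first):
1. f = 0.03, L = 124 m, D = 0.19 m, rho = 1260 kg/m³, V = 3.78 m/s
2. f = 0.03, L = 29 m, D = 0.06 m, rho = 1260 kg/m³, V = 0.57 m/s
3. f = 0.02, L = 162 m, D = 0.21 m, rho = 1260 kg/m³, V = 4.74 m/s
Case 1: delta_P = 176.2 kPa
Case 2: delta_P = 2.968 kPa
Case 3: delta_P = 218.4 kPa
Ranking (highest first): 3, 1, 2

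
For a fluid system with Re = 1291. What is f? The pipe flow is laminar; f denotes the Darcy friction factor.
Formula: f = \frac{64}{Re}
f = 64/1291 = 0.04957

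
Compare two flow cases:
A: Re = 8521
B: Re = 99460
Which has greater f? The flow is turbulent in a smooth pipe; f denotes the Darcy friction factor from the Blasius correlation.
f(A) = 0.03289, f(B) = 0.01779. Answer: A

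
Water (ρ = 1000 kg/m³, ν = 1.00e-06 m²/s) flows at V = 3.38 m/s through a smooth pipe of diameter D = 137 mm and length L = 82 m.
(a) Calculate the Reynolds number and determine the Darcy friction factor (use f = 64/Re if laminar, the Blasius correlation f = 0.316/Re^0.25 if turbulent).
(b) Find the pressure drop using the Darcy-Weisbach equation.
(a) Re = V·D/ν = 3.38·0.137/1.00e-06 = 463060 → turbulent (Re > 4000); f = 0.316/Re^0.25 = 0.316/463060^0.25 = 0.012114 (Blasius is strictly valid for Re ≲ 1e5; used here as the smooth-pipe estimate the problem specifies)
(b) Darcy-Weisbach: ΔP = f·(L/D)·½ρV²/1000 = 0.012114·(82/0.137)·½·1000·3.38²/1000 = 41.42 kPa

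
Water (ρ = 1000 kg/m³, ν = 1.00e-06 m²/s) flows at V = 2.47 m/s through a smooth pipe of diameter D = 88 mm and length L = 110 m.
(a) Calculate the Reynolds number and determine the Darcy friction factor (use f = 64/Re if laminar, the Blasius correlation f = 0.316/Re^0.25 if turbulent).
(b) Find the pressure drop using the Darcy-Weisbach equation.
(a) Re = V·D/ν = 2.47·0.088/1.00e-06 = 217360 → turbulent (Re > 4000); f = 0.316/Re^0.25 = 0.316/217360^0.25 = 0.014635 (Blasius is strictly valid for Re ≲ 1e5; used here as the smooth-pipe estimate the problem specifies)
(b) Darcy-Weisbach: ΔP = f·(L/D)·½ρV²/1000 = 0.014635·(110/0.088)·½·1000·2.47²/1000 = 55.8 kPa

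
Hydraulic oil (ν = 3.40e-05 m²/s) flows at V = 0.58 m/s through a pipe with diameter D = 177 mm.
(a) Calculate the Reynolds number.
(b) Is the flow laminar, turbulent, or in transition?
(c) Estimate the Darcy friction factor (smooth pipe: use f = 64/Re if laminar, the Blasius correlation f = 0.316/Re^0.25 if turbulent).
(a) Re = V·D/ν = 0.58·0.177/3.40e-05 = 3019.4
(b) Flow regime: transition (2300 ≤ Re ≤ 4000)
(c) Friction factor: f ≈ 0.04 (transitional regime, no simple correlation)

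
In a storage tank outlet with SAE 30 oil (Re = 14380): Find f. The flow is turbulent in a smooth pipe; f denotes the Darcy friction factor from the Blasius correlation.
Formula: f = \frac{0.316}{Re^{0.25}}
f = 0.316/14380^0.25 = 0.02886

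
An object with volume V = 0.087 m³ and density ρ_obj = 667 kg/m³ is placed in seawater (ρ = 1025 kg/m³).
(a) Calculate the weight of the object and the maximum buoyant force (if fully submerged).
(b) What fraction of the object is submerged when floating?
(a) W=rho_obj*g*V=667*9.81*0.087=569.3 N; F_B(max)=rho*g*V=1025*9.81*0.087=874.8 N
(b) Floating fraction=rho_obj/rho=667/1025=0.651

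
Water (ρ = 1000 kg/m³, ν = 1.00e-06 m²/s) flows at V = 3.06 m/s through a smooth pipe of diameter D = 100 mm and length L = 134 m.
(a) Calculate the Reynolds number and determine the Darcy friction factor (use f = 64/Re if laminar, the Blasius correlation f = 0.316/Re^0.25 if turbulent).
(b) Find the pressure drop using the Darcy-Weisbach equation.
(a) Re = V·D/ν = 3.06·0.1/1.00e-06 = 306000 → turbulent (Re > 4000); f = 0.316/Re^0.25 = 0.316/306000^0.25 = 0.013436 (Blasius is strictly valid for Re ≲ 1e5; used here as the smooth-pipe estimate the problem specifies)
(b) Darcy-Weisbach: ΔP = f·(L/D)·½ρV²/1000 = 0.013436·(134/0.100)·½·1000·3.06²/1000 = 84.29 kPa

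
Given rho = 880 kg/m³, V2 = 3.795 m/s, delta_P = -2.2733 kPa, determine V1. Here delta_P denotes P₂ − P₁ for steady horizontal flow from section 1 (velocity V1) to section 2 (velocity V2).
Formula: \Delta P = \frac{1}{2} \rho (V_1^2 - V_2^2)
Substituting knowns: -2.2733 = 0.5·880·(V1² − 3.795²)/1000
Solving for V1: V1 = √(3.795² + 2·(-2.2733·1000)/880) = 3.039 m/s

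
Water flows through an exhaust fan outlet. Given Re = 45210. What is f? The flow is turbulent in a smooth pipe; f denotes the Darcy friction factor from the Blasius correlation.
Formula: f = \frac{0.316}{Re^{0.25}}
f = 0.316/45210^0.25 = 0.02167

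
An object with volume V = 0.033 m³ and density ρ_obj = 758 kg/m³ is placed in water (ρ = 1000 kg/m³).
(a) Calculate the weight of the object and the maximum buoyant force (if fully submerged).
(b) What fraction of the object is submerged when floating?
(a) W=rho_obj*g*V=758*9.81*0.033=245.4 N; F_B(max)=rho*g*V=1000*9.81*0.033=323.7 N
(b) Floating fraction=rho_obj/rho=758/1000=0.758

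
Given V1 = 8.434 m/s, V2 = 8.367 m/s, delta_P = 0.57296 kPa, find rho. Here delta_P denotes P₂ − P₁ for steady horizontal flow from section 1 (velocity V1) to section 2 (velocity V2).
Formula: \Delta P = \frac{1}{2} \rho (V_1^2 - V_2^2)
Substituting knowns: 0.57296 = 0.5·rho·(8.434² − 8.367²)/1000
Solving for rho: rho = 2·(0.57296·1000)/(8.434² − 8.367²) = 1018 kg/m³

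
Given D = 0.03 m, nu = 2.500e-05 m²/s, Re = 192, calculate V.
Formula: Re = \frac{V D}{\nu}
Substituting knowns: 192 = V·0.03/2.500e-05
Solving for V: V = 192·2.500e-05/0.03 = 0.16 m/s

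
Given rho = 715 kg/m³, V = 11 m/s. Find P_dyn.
Formula: P_{dyn} = \frac{1}{2} \rho V^2
P_dyn = 0.5·715·11²/1000 = 43.26 kPa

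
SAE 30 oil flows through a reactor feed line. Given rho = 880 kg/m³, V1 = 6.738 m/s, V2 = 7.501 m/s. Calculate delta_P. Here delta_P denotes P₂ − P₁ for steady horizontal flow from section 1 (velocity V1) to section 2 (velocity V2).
Formula: \Delta P = \frac{1}{2} \rho (V_1^2 - V_2^2)
delta_P = 0.5·880·(6.738² − 7.501²)/1000 = -4.78 kPa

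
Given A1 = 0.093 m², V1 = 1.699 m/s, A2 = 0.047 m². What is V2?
Formula: V_2 = \frac{A_1 V_1}{A_2}
V2 = 0.093·1.699/0.047 = 3.362 m/s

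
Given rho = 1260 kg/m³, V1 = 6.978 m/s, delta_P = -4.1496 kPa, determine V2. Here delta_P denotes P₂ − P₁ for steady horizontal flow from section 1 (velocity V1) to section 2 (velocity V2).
Formula: \Delta P = \frac{1}{2} \rho (V_1^2 - V_2^2)
Substituting knowns: -4.1496 = 0.5·1260·(6.978² − V2²)/1000
Solving for V2: V2 = √(6.978² − 2·(-4.1496·1000)/1260) = 7.435 m/s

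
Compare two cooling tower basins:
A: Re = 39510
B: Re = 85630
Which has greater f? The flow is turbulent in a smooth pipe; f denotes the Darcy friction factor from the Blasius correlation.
f(A) = 0.02241, f(B) = 0.01847. Answer: A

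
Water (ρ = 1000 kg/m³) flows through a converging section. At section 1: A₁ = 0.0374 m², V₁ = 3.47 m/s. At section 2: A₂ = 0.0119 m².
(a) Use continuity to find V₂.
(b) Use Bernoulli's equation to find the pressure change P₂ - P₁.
(a) Continuity: A₁V₁=A₂V₂ -> V₂=A₁V₁/A₂=0.0374*3.47/0.0119=10.91 m/s
(b) Bernoulli: P₂-P₁=0.5*rho*(V₁^2-V₂^2)/1000=0.5*1000*(3.47^2-10.91^2)/1000=-53.49 kPa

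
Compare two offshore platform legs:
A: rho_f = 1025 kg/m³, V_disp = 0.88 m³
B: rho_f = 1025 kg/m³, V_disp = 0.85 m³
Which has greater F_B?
F_B(A) = 8849 N, F_B(B) = 8547 N. Answer: A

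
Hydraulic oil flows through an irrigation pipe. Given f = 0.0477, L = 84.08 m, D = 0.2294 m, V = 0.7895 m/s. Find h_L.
Formula: h_L = f \frac{L}{D} \frac{V^2}{2g}
h_L = 0.0477·(84.08/0.2294)·0.7895²/(2·9.81) = 0.5554 m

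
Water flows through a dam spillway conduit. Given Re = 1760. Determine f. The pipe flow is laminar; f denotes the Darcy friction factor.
Formula: f = \frac{64}{Re}
f = 64/1760 = 0.03636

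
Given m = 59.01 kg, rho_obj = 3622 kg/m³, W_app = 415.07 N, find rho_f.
Formula: W_{app} = mg\left(1 - \frac{\rho_f}{\rho_{obj}}\right)
Substituting knowns: 415.07 = 59.01·9.81·(1 − rho_f/3622)
Solving for rho_f: rho_f = 3622·(1 − 415.07/(59.01·9.81)) = 1025 kg/m³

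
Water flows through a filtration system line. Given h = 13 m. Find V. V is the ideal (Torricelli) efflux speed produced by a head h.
Formula: V = \sqrt{2 g h}
V = √(2·9.81·13) = 15.97 m/s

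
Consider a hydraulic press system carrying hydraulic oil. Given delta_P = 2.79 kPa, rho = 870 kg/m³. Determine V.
Formula: V = \sqrt{\frac{2 \Delta P}{\rho}}
V = √(2·(2.79·1000)/870) = 2.533 m/s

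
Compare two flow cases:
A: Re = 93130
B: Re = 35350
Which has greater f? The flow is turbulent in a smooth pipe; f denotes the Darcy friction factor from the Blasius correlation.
f(A) = 0.01809, f(B) = 0.02305. Answer: B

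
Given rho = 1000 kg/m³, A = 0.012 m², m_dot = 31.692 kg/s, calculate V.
Formula: \dot{m} = \rho A V
Substituting knowns: 31.692 = 1000·0.012·V
Solving for V: V = 31.692/(1000·0.012) = 2.641 m/s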